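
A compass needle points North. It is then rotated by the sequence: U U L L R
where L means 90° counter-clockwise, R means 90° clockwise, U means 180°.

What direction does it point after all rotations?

Answer: Final heading: West

Derivation:
Start: North
  U (U-turn (180°)) -> South
  U (U-turn (180°)) -> North
  L (left (90° counter-clockwise)) -> West
  L (left (90° counter-clockwise)) -> South
  R (right (90° clockwise)) -> West
Final: West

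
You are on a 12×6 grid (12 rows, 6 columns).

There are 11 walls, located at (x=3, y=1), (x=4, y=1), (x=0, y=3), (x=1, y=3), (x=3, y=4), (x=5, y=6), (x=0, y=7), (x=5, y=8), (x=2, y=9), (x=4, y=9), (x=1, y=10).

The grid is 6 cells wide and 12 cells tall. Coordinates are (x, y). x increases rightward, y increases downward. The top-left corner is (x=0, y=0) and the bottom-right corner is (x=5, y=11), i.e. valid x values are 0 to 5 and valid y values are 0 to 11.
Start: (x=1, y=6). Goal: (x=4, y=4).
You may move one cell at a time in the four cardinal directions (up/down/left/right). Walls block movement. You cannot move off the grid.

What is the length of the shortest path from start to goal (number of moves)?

Answer: Shortest path length: 5

Derivation:
BFS from (x=1, y=6) until reaching (x=4, y=4):
  Distance 0: (x=1, y=6)
  Distance 1: (x=1, y=5), (x=0, y=6), (x=2, y=6), (x=1, y=7)
  Distance 2: (x=1, y=4), (x=0, y=5), (x=2, y=5), (x=3, y=6), (x=2, y=7), (x=1, y=8)
  Distance 3: (x=0, y=4), (x=2, y=4), (x=3, y=5), (x=4, y=6), (x=3, y=7), (x=0, y=8), (x=2, y=8), (x=1, y=9)
  Distance 4: (x=2, y=3), (x=4, y=5), (x=4, y=7), (x=3, y=8), (x=0, y=9)
  Distance 5: (x=2, y=2), (x=3, y=3), (x=4, y=4), (x=5, y=5), (x=5, y=7), (x=4, y=8), (x=3, y=9), (x=0, y=10)  <- goal reached here
One shortest path (5 moves): (x=1, y=6) -> (x=2, y=6) -> (x=3, y=6) -> (x=4, y=6) -> (x=4, y=5) -> (x=4, y=4)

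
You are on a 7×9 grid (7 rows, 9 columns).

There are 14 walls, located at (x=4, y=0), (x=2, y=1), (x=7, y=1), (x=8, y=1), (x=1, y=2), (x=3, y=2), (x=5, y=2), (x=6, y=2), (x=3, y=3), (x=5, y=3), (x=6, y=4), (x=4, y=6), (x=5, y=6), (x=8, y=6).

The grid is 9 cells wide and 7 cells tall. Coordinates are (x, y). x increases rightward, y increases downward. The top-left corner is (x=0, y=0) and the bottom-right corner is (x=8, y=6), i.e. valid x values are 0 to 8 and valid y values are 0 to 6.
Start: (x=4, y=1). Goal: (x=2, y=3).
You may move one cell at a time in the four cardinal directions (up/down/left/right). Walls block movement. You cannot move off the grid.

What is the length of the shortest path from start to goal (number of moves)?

Answer: Shortest path length: 6

Derivation:
BFS from (x=4, y=1) until reaching (x=2, y=3):
  Distance 0: (x=4, y=1)
  Distance 1: (x=3, y=1), (x=5, y=1), (x=4, y=2)
  Distance 2: (x=3, y=0), (x=5, y=0), (x=6, y=1), (x=4, y=3)
  Distance 3: (x=2, y=0), (x=6, y=0), (x=4, y=4)
  Distance 4: (x=1, y=0), (x=7, y=0), (x=3, y=4), (x=5, y=4), (x=4, y=5)
  Distance 5: (x=0, y=0), (x=8, y=0), (x=1, y=1), (x=2, y=4), (x=3, y=5), (x=5, y=5)
  Distance 6: (x=0, y=1), (x=2, y=3), (x=1, y=4), (x=2, y=5), (x=6, y=5), (x=3, y=6)  <- goal reached here
One shortest path (6 moves): (x=4, y=1) -> (x=4, y=2) -> (x=4, y=3) -> (x=4, y=4) -> (x=3, y=4) -> (x=2, y=4) -> (x=2, y=3)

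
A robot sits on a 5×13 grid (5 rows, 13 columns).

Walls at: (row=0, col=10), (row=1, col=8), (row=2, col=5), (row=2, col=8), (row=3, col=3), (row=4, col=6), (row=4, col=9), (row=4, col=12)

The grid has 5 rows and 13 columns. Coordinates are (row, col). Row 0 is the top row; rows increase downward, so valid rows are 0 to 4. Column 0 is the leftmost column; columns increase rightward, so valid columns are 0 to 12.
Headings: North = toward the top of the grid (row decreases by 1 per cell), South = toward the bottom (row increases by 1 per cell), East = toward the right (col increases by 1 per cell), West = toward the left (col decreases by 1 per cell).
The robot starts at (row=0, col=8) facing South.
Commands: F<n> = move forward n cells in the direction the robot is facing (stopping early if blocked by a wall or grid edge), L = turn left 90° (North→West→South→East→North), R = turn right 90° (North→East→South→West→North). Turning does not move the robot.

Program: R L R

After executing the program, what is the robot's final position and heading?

Start: (row=0, col=8), facing South
  R: turn right, now facing West
  L: turn left, now facing South
  R: turn right, now facing West
Final: (row=0, col=8), facing West

Answer: Final position: (row=0, col=8), facing West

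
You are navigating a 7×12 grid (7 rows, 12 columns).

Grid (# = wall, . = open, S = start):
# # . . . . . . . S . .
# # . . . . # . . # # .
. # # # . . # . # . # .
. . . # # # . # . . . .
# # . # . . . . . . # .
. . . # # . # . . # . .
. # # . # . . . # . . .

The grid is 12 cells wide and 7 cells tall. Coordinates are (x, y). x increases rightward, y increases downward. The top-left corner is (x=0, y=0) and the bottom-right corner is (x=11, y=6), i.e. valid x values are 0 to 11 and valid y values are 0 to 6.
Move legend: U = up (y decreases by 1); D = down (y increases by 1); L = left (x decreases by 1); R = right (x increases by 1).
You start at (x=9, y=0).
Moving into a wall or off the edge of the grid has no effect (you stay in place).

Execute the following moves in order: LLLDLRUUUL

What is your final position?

Start: (x=9, y=0)
  L (left): (x=9, y=0) -> (x=8, y=0)
  L (left): (x=8, y=0) -> (x=7, y=0)
  L (left): (x=7, y=0) -> (x=6, y=0)
  D (down): blocked, stay at (x=6, y=0)
  L (left): (x=6, y=0) -> (x=5, y=0)
  R (right): (x=5, y=0) -> (x=6, y=0)
  [×3]U (up): blocked, stay at (x=6, y=0)
  L (left): (x=6, y=0) -> (x=5, y=0)
Final: (x=5, y=0)

Answer: Final position: (x=5, y=0)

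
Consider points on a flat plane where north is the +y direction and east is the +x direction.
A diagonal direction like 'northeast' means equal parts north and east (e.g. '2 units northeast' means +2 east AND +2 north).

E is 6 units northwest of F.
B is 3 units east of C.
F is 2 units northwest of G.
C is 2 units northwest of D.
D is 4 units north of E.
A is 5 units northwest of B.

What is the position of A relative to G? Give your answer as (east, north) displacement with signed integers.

Answer: A is at (east=-12, north=19) relative to G.

Derivation:
Place G at the origin (east=0, north=0).
  F is 2 units northwest of G: delta (east=-2, north=+2); F at (east=-2, north=2).
  E is 6 units northwest of F: delta (east=-6, north=+6); E at (east=-8, north=8).
  D is 4 units north of E: delta (east=+0, north=+4); D at (east=-8, north=12).
  C is 2 units northwest of D: delta (east=-2, north=+2); C at (east=-10, north=14).
  B is 3 units east of C: delta (east=+3, north=+0); B at (east=-7, north=14).
  A is 5 units northwest of B: delta (east=-5, north=+5); A at (east=-12, north=19).
Therefore A relative to G: (east=-12, north=19).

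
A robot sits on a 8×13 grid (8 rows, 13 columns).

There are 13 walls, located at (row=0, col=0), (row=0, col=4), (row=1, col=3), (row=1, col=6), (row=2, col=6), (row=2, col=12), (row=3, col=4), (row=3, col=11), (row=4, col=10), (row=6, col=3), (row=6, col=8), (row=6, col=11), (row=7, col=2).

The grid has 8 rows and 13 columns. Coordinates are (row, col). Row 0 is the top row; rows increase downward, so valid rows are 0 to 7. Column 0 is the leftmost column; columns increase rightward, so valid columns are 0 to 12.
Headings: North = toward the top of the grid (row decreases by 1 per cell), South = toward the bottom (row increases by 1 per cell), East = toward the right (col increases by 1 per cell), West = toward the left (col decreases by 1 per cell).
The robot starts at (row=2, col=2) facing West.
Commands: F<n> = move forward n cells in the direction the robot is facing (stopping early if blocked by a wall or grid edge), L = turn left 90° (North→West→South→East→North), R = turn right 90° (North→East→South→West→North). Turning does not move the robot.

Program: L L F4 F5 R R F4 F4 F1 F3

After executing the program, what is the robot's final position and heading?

Start: (row=2, col=2), facing West
  L: turn left, now facing South
  L: turn left, now facing East
  F4: move forward 3/4 (blocked), now at (row=2, col=5)
  F5: move forward 0/5 (blocked), now at (row=2, col=5)
  R: turn right, now facing South
  R: turn right, now facing West
  F4: move forward 4, now at (row=2, col=1)
  F4: move forward 1/4 (blocked), now at (row=2, col=0)
  F1: move forward 0/1 (blocked), now at (row=2, col=0)
  F3: move forward 0/3 (blocked), now at (row=2, col=0)
Final: (row=2, col=0), facing West

Answer: Final position: (row=2, col=0), facing West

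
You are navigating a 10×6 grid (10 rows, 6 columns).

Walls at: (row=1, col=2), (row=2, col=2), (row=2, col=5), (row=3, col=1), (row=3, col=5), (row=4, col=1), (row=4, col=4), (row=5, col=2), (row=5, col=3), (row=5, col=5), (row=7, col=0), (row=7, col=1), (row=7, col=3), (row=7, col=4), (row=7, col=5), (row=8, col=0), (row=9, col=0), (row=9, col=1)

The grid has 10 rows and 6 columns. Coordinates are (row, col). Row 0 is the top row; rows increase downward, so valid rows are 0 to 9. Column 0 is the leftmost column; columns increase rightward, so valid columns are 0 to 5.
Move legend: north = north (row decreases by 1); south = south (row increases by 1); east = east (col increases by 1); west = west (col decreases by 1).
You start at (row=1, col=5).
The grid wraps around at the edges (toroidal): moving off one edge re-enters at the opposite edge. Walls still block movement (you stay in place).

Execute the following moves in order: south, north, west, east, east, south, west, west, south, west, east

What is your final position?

Start: (row=1, col=5)
  south (south): blocked, stay at (row=1, col=5)
  north (north): (row=1, col=5) -> (row=0, col=5)
  west (west): (row=0, col=5) -> (row=0, col=4)
  east (east): (row=0, col=4) -> (row=0, col=5)
  east (east): (row=0, col=5) -> (row=0, col=0)
  south (south): (row=0, col=0) -> (row=1, col=0)
  west (west): (row=1, col=0) -> (row=1, col=5)
  west (west): (row=1, col=5) -> (row=1, col=4)
  south (south): (row=1, col=4) -> (row=2, col=4)
  west (west): (row=2, col=4) -> (row=2, col=3)
  east (east): (row=2, col=3) -> (row=2, col=4)
Final: (row=2, col=4)

Answer: Final position: (row=2, col=4)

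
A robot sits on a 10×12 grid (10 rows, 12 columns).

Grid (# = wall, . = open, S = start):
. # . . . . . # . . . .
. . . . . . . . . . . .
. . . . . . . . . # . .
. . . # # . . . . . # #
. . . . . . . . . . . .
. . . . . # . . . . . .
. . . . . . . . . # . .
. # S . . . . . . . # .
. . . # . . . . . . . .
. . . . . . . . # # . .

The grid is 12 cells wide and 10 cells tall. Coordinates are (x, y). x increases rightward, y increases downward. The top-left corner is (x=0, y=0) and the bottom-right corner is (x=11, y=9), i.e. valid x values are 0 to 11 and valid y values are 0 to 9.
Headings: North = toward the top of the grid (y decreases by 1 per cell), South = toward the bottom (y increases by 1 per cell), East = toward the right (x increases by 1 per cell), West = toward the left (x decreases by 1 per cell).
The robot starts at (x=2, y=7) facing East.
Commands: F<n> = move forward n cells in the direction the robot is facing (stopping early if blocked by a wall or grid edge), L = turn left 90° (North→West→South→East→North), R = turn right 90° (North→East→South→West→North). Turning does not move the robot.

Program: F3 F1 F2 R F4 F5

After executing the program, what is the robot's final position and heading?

Answer: Final position: (x=8, y=8), facing South

Derivation:
Start: (x=2, y=7), facing East
  F3: move forward 3, now at (x=5, y=7)
  F1: move forward 1, now at (x=6, y=7)
  F2: move forward 2, now at (x=8, y=7)
  R: turn right, now facing South
  F4: move forward 1/4 (blocked), now at (x=8, y=8)
  F5: move forward 0/5 (blocked), now at (x=8, y=8)
Final: (x=8, y=8), facing South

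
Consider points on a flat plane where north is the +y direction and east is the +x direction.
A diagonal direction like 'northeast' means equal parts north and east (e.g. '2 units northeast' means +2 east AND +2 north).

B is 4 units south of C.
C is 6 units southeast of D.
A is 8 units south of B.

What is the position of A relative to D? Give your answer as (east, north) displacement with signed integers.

Place D at the origin (east=0, north=0).
  C is 6 units southeast of D: delta (east=+6, north=-6); C at (east=6, north=-6).
  B is 4 units south of C: delta (east=+0, north=-4); B at (east=6, north=-10).
  A is 8 units south of B: delta (east=+0, north=-8); A at (east=6, north=-18).
Therefore A relative to D: (east=6, north=-18).

Answer: A is at (east=6, north=-18) relative to D.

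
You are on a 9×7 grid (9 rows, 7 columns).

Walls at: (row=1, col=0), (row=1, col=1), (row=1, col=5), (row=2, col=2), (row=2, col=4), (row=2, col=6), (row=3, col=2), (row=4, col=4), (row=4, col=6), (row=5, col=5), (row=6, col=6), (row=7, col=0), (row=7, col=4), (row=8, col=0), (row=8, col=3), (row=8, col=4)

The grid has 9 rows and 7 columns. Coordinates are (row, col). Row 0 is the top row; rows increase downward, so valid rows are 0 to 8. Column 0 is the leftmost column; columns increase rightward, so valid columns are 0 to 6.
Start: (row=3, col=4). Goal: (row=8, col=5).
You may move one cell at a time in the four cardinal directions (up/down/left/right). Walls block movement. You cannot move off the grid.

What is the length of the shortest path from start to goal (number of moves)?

Answer: Shortest path length: 8

Derivation:
BFS from (row=3, col=4) until reaching (row=8, col=5):
  Distance 0: (row=3, col=4)
  Distance 1: (row=3, col=3), (row=3, col=5)
  Distance 2: (row=2, col=3), (row=2, col=5), (row=3, col=6), (row=4, col=3), (row=4, col=5)
  Distance 3: (row=1, col=3), (row=4, col=2), (row=5, col=3)
  Distance 4: (row=0, col=3), (row=1, col=2), (row=1, col=4), (row=4, col=1), (row=5, col=2), (row=5, col=4), (row=6, col=3)
  Distance 5: (row=0, col=2), (row=0, col=4), (row=3, col=1), (row=4, col=0), (row=5, col=1), (row=6, col=2), (row=6, col=4), (row=7, col=3)
  Distance 6: (row=0, col=1), (row=0, col=5), (row=2, col=1), (row=3, col=0), (row=5, col=0), (row=6, col=1), (row=6, col=5), (row=7, col=2)
  Distance 7: (row=0, col=0), (row=0, col=6), (row=2, col=0), (row=6, col=0), (row=7, col=1), (row=7, col=5), (row=8, col=2)
  Distance 8: (row=1, col=6), (row=7, col=6), (row=8, col=1), (row=8, col=5)  <- goal reached here
One shortest path (8 moves): (row=3, col=4) -> (row=3, col=3) -> (row=4, col=3) -> (row=5, col=3) -> (row=5, col=4) -> (row=6, col=4) -> (row=6, col=5) -> (row=7, col=5) -> (row=8, col=5)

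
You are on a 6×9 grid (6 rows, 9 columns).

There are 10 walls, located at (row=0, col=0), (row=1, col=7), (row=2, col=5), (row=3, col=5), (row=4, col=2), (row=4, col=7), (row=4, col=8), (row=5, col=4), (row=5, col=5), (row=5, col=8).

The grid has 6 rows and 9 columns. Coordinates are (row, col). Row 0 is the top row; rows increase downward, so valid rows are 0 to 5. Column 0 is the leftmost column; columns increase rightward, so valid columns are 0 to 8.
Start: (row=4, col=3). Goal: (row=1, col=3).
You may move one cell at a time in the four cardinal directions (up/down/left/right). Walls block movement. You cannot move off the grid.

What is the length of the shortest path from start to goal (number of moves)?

BFS from (row=4, col=3) until reaching (row=1, col=3):
  Distance 0: (row=4, col=3)
  Distance 1: (row=3, col=3), (row=4, col=4), (row=5, col=3)
  Distance 2: (row=2, col=3), (row=3, col=2), (row=3, col=4), (row=4, col=5), (row=5, col=2)
  Distance 3: (row=1, col=3), (row=2, col=2), (row=2, col=4), (row=3, col=1), (row=4, col=6), (row=5, col=1)  <- goal reached here
One shortest path (3 moves): (row=4, col=3) -> (row=3, col=3) -> (row=2, col=3) -> (row=1, col=3)

Answer: Shortest path length: 3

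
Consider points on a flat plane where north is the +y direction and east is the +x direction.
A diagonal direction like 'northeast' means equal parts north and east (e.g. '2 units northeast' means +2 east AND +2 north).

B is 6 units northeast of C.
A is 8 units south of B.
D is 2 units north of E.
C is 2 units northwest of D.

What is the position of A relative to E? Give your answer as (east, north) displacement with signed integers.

Place E at the origin (east=0, north=0).
  D is 2 units north of E: delta (east=+0, north=+2); D at (east=0, north=2).
  C is 2 units northwest of D: delta (east=-2, north=+2); C at (east=-2, north=4).
  B is 6 units northeast of C: delta (east=+6, north=+6); B at (east=4, north=10).
  A is 8 units south of B: delta (east=+0, north=-8); A at (east=4, north=2).
Therefore A relative to E: (east=4, north=2).

Answer: A is at (east=4, north=2) relative to E.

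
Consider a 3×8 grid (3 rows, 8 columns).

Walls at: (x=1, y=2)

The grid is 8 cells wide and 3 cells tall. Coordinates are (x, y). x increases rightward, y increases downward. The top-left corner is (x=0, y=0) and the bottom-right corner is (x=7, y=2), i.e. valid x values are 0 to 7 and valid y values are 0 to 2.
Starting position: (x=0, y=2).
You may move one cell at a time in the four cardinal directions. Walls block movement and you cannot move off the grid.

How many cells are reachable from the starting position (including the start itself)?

BFS flood-fill from (x=0, y=2):
  Distance 0: (x=0, y=2)
  Distance 1: (x=0, y=1)
  Distance 2: (x=0, y=0), (x=1, y=1)
  Distance 3: (x=1, y=0), (x=2, y=1)
  Distance 4: (x=2, y=0), (x=3, y=1), (x=2, y=2)
  Distance 5: (x=3, y=0), (x=4, y=1), (x=3, y=2)
  Distance 6: (x=4, y=0), (x=5, y=1), (x=4, y=2)
  Distance 7: (x=5, y=0), (x=6, y=1), (x=5, y=2)
  Distance 8: (x=6, y=0), (x=7, y=1), (x=6, y=2)
  Distance 9: (x=7, y=0), (x=7, y=2)
Total reachable: 23 (grid has 23 open cells total)

Answer: Reachable cells: 23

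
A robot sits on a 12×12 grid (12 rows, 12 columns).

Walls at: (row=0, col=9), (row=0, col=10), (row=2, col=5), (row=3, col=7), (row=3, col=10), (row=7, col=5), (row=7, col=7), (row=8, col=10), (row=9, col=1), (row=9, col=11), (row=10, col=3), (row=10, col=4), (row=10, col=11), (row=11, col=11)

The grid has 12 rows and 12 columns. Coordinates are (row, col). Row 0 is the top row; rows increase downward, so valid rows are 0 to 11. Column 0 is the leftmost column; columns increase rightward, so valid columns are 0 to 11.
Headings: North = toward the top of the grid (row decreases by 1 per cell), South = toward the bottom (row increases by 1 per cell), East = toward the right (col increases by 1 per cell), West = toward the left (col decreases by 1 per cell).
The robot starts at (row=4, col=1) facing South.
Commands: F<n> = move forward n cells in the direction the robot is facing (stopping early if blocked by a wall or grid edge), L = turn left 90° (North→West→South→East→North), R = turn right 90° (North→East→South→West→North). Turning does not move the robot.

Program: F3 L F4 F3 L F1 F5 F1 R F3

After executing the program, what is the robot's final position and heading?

Answer: Final position: (row=0, col=7), facing East

Derivation:
Start: (row=4, col=1), facing South
  F3: move forward 3, now at (row=7, col=1)
  L: turn left, now facing East
  F4: move forward 3/4 (blocked), now at (row=7, col=4)
  F3: move forward 0/3 (blocked), now at (row=7, col=4)
  L: turn left, now facing North
  F1: move forward 1, now at (row=6, col=4)
  F5: move forward 5, now at (row=1, col=4)
  F1: move forward 1, now at (row=0, col=4)
  R: turn right, now facing East
  F3: move forward 3, now at (row=0, col=7)
Final: (row=0, col=7), facing East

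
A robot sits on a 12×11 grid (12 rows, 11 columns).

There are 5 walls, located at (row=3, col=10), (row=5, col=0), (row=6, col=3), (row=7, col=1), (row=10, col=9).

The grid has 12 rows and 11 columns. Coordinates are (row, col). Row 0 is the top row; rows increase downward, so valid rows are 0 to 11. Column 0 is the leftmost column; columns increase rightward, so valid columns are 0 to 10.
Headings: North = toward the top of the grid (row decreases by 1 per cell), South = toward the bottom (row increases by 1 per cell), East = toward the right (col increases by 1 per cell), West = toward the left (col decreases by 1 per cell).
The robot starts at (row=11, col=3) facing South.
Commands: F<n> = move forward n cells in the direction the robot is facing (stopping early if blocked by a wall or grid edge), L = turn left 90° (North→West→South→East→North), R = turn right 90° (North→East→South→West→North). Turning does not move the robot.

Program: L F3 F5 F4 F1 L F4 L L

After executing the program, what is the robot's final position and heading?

Answer: Final position: (row=7, col=10), facing South

Derivation:
Start: (row=11, col=3), facing South
  L: turn left, now facing East
  F3: move forward 3, now at (row=11, col=6)
  F5: move forward 4/5 (blocked), now at (row=11, col=10)
  F4: move forward 0/4 (blocked), now at (row=11, col=10)
  F1: move forward 0/1 (blocked), now at (row=11, col=10)
  L: turn left, now facing North
  F4: move forward 4, now at (row=7, col=10)
  L: turn left, now facing West
  L: turn left, now facing South
Final: (row=7, col=10), facing South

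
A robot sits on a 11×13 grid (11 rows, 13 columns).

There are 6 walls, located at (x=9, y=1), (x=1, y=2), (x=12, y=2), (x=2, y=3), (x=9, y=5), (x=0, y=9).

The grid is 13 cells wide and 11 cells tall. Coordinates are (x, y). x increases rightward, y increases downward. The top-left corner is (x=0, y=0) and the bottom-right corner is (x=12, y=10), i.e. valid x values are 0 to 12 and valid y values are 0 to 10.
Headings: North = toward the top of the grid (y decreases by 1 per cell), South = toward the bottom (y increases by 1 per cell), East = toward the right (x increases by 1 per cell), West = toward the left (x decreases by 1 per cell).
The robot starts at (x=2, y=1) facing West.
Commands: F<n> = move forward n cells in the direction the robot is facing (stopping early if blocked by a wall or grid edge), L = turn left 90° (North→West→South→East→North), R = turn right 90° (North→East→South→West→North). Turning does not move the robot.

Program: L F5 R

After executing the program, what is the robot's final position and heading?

Answer: Final position: (x=2, y=2), facing West

Derivation:
Start: (x=2, y=1), facing West
  L: turn left, now facing South
  F5: move forward 1/5 (blocked), now at (x=2, y=2)
  R: turn right, now facing West
Final: (x=2, y=2), facing West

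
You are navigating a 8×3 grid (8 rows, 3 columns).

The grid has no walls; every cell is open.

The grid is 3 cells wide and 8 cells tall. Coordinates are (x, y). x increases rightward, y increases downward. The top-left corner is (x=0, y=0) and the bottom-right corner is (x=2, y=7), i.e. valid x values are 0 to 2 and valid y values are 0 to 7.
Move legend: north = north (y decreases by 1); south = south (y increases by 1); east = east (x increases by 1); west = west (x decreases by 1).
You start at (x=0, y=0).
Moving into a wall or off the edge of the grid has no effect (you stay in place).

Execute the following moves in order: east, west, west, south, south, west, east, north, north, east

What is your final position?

Answer: Final position: (x=2, y=0)

Derivation:
Start: (x=0, y=0)
  east (east): (x=0, y=0) -> (x=1, y=0)
  west (west): (x=1, y=0) -> (x=0, y=0)
  west (west): blocked, stay at (x=0, y=0)
  south (south): (x=0, y=0) -> (x=0, y=1)
  south (south): (x=0, y=1) -> (x=0, y=2)
  west (west): blocked, stay at (x=0, y=2)
  east (east): (x=0, y=2) -> (x=1, y=2)
  north (north): (x=1, y=2) -> (x=1, y=1)
  north (north): (x=1, y=1) -> (x=1, y=0)
  east (east): (x=1, y=0) -> (x=2, y=0)
Final: (x=2, y=0)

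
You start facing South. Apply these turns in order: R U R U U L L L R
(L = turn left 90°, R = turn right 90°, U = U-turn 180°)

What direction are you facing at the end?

Start: South
  R (right (90° clockwise)) -> West
  U (U-turn (180°)) -> East
  R (right (90° clockwise)) -> South
  U (U-turn (180°)) -> North
  U (U-turn (180°)) -> South
  L (left (90° counter-clockwise)) -> East
  L (left (90° counter-clockwise)) -> North
  L (left (90° counter-clockwise)) -> West
  R (right (90° clockwise)) -> North
Final: North

Answer: Final heading: North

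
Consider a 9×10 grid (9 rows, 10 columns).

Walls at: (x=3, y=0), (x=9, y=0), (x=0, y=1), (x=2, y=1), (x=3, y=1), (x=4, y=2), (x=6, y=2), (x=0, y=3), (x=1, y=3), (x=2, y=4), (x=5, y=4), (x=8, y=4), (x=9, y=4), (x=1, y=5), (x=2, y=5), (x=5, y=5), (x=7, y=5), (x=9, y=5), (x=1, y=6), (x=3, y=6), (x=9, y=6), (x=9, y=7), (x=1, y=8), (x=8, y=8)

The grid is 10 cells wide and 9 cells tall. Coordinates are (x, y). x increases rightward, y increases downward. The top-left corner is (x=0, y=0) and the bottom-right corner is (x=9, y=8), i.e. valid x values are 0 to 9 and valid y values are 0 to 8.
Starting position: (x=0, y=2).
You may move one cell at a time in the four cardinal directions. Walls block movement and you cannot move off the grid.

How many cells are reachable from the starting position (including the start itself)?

Answer: Reachable cells: 65

Derivation:
BFS flood-fill from (x=0, y=2):
  Distance 0: (x=0, y=2)
  Distance 1: (x=1, y=2)
  Distance 2: (x=1, y=1), (x=2, y=2)
  Distance 3: (x=1, y=0), (x=3, y=2), (x=2, y=3)
  Distance 4: (x=0, y=0), (x=2, y=0), (x=3, y=3)
  Distance 5: (x=4, y=3), (x=3, y=4)
  Distance 6: (x=5, y=3), (x=4, y=4), (x=3, y=5)
  Distance 7: (x=5, y=2), (x=6, y=3), (x=4, y=5)
  Distance 8: (x=5, y=1), (x=7, y=3), (x=6, y=4), (x=4, y=6)
  Distance 9: (x=5, y=0), (x=4, y=1), (x=6, y=1), (x=7, y=2), (x=8, y=3), (x=7, y=4), (x=6, y=5), (x=5, y=6), (x=4, y=7)
  Distance 10: (x=4, y=0), (x=6, y=0), (x=7, y=1), (x=8, y=2), (x=9, y=3), (x=6, y=6), (x=3, y=7), (x=5, y=7), (x=4, y=8)
  Distance 11: (x=7, y=0), (x=8, y=1), (x=9, y=2), (x=7, y=6), (x=2, y=7), (x=6, y=7), (x=3, y=8), (x=5, y=8)
  Distance 12: (x=8, y=0), (x=9, y=1), (x=2, y=6), (x=8, y=6), (x=1, y=7), (x=7, y=7), (x=2, y=8), (x=6, y=8)
  Distance 13: (x=8, y=5), (x=0, y=7), (x=8, y=7), (x=7, y=8)
  Distance 14: (x=0, y=6), (x=0, y=8)
  Distance 15: (x=0, y=5)
  Distance 16: (x=0, y=4)
  Distance 17: (x=1, y=4)
Total reachable: 65 (grid has 66 open cells total)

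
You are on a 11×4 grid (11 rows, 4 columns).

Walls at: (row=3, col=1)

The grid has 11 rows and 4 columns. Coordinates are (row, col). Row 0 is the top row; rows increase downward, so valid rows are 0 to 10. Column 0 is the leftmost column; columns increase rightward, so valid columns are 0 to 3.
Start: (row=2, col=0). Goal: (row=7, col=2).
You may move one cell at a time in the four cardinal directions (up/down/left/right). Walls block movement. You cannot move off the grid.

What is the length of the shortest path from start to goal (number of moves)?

Answer: Shortest path length: 7

Derivation:
BFS from (row=2, col=0) until reaching (row=7, col=2):
  Distance 0: (row=2, col=0)
  Distance 1: (row=1, col=0), (row=2, col=1), (row=3, col=0)
  Distance 2: (row=0, col=0), (row=1, col=1), (row=2, col=2), (row=4, col=0)
  Distance 3: (row=0, col=1), (row=1, col=2), (row=2, col=3), (row=3, col=2), (row=4, col=1), (row=5, col=0)
  Distance 4: (row=0, col=2), (row=1, col=3), (row=3, col=3), (row=4, col=2), (row=5, col=1), (row=6, col=0)
  Distance 5: (row=0, col=3), (row=4, col=3), (row=5, col=2), (row=6, col=1), (row=7, col=0)
  Distance 6: (row=5, col=3), (row=6, col=2), (row=7, col=1), (row=8, col=0)
  Distance 7: (row=6, col=3), (row=7, col=2), (row=8, col=1), (row=9, col=0)  <- goal reached here
One shortest path (7 moves): (row=2, col=0) -> (row=2, col=1) -> (row=2, col=2) -> (row=3, col=2) -> (row=4, col=2) -> (row=5, col=2) -> (row=6, col=2) -> (row=7, col=2)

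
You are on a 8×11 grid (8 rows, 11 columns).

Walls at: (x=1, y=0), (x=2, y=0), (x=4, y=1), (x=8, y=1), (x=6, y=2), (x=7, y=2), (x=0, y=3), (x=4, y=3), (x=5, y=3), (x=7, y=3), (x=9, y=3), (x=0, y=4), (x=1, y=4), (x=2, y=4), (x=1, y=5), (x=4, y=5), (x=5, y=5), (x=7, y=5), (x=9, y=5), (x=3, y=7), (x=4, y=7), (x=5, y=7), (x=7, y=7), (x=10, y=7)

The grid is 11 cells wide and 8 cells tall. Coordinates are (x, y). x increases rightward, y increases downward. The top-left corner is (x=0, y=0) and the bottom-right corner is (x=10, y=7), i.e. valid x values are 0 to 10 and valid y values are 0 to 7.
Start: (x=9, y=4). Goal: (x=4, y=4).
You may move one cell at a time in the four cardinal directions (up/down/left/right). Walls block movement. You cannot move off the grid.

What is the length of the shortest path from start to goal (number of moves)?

BFS from (x=9, y=4) until reaching (x=4, y=4):
  Distance 0: (x=9, y=4)
  Distance 1: (x=8, y=4), (x=10, y=4)
  Distance 2: (x=8, y=3), (x=10, y=3), (x=7, y=4), (x=8, y=5), (x=10, y=5)
  Distance 3: (x=8, y=2), (x=10, y=2), (x=6, y=4), (x=8, y=6), (x=10, y=6)
  Distance 4: (x=10, y=1), (x=9, y=2), (x=6, y=3), (x=5, y=4), (x=6, y=5), (x=7, y=6), (x=9, y=6), (x=8, y=7)
  Distance 5: (x=10, y=0), (x=9, y=1), (x=4, y=4), (x=6, y=6), (x=9, y=7)  <- goal reached here
One shortest path (5 moves): (x=9, y=4) -> (x=8, y=4) -> (x=7, y=4) -> (x=6, y=4) -> (x=5, y=4) -> (x=4, y=4)

Answer: Shortest path length: 5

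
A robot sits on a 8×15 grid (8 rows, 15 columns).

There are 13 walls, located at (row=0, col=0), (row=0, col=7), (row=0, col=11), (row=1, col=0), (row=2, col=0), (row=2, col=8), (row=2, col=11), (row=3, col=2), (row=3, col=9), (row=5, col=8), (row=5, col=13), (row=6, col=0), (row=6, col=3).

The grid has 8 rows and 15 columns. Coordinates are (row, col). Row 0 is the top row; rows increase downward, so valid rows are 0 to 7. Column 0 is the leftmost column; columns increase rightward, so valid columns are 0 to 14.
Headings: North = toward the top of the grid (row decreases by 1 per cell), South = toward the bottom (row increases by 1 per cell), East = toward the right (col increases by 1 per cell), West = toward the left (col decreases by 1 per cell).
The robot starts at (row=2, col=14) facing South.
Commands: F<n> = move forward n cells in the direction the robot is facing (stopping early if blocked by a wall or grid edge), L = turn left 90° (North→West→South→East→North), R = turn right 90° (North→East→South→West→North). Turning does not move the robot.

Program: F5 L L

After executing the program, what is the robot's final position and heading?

Start: (row=2, col=14), facing South
  F5: move forward 5, now at (row=7, col=14)
  L: turn left, now facing East
  L: turn left, now facing North
Final: (row=7, col=14), facing North

Answer: Final position: (row=7, col=14), facing North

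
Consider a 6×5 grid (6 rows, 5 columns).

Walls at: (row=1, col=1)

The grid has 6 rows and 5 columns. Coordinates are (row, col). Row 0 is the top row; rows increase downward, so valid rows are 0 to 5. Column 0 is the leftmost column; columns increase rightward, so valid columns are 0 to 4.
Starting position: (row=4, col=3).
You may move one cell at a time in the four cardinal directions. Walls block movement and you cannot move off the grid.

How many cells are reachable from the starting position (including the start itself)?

Answer: Reachable cells: 29

Derivation:
BFS flood-fill from (row=4, col=3):
  Distance 0: (row=4, col=3)
  Distance 1: (row=3, col=3), (row=4, col=2), (row=4, col=4), (row=5, col=3)
  Distance 2: (row=2, col=3), (row=3, col=2), (row=3, col=4), (row=4, col=1), (row=5, col=2), (row=5, col=4)
  Distance 3: (row=1, col=3), (row=2, col=2), (row=2, col=4), (row=3, col=1), (row=4, col=0), (row=5, col=1)
  Distance 4: (row=0, col=3), (row=1, col=2), (row=1, col=4), (row=2, col=1), (row=3, col=0), (row=5, col=0)
  Distance 5: (row=0, col=2), (row=0, col=4), (row=2, col=0)
  Distance 6: (row=0, col=1), (row=1, col=0)
  Distance 7: (row=0, col=0)
Total reachable: 29 (grid has 29 open cells total)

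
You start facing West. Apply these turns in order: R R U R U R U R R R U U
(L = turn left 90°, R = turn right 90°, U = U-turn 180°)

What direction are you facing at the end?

Answer: Final heading: North

Derivation:
Start: West
  R (right (90° clockwise)) -> North
  R (right (90° clockwise)) -> East
  U (U-turn (180°)) -> West
  R (right (90° clockwise)) -> North
  U (U-turn (180°)) -> South
  R (right (90° clockwise)) -> West
  U (U-turn (180°)) -> East
  R (right (90° clockwise)) -> South
  R (right (90° clockwise)) -> West
  R (right (90° clockwise)) -> North
  U (U-turn (180°)) -> South
  U (U-turn (180°)) -> North
Final: North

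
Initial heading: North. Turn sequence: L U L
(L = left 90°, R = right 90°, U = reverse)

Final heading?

Answer: Final heading: North

Derivation:
Start: North
  L (left (90° counter-clockwise)) -> West
  U (U-turn (180°)) -> East
  L (left (90° counter-clockwise)) -> North
Final: North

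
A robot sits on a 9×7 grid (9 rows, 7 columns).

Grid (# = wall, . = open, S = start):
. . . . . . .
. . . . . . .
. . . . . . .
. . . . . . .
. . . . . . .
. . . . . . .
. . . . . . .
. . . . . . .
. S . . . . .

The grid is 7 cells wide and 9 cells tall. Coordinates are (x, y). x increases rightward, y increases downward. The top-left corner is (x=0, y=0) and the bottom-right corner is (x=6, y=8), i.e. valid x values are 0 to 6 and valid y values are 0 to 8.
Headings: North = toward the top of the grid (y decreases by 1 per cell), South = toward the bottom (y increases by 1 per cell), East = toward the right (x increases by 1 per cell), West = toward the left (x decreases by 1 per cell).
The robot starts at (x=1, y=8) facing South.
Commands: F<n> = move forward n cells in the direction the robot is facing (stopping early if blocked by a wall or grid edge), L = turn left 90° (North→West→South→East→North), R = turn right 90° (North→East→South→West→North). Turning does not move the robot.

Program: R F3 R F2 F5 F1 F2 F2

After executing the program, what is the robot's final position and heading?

Start: (x=1, y=8), facing South
  R: turn right, now facing West
  F3: move forward 1/3 (blocked), now at (x=0, y=8)
  R: turn right, now facing North
  F2: move forward 2, now at (x=0, y=6)
  F5: move forward 5, now at (x=0, y=1)
  F1: move forward 1, now at (x=0, y=0)
  F2: move forward 0/2 (blocked), now at (x=0, y=0)
  F2: move forward 0/2 (blocked), now at (x=0, y=0)
Final: (x=0, y=0), facing North

Answer: Final position: (x=0, y=0), facing North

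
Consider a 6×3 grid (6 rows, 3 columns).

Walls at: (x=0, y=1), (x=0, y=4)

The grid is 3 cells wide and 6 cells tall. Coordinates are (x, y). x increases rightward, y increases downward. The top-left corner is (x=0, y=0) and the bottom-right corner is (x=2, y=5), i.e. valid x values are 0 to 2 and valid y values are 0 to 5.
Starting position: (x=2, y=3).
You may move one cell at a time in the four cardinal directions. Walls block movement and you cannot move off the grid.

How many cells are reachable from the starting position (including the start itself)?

BFS flood-fill from (x=2, y=3):
  Distance 0: (x=2, y=3)
  Distance 1: (x=2, y=2), (x=1, y=3), (x=2, y=4)
  Distance 2: (x=2, y=1), (x=1, y=2), (x=0, y=3), (x=1, y=4), (x=2, y=5)
  Distance 3: (x=2, y=0), (x=1, y=1), (x=0, y=2), (x=1, y=5)
  Distance 4: (x=1, y=0), (x=0, y=5)
  Distance 5: (x=0, y=0)
Total reachable: 16 (grid has 16 open cells total)

Answer: Reachable cells: 16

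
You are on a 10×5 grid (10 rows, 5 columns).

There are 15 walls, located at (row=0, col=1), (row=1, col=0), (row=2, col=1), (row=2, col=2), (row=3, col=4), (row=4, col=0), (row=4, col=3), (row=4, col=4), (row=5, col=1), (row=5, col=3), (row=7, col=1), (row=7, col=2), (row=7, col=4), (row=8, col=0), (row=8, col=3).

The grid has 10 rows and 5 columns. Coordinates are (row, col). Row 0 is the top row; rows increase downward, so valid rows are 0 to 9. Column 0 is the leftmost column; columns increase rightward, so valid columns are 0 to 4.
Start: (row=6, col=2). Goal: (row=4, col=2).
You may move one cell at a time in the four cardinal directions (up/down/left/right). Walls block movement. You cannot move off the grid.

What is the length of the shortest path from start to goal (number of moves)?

Answer: Shortest path length: 2

Derivation:
BFS from (row=6, col=2) until reaching (row=4, col=2):
  Distance 0: (row=6, col=2)
  Distance 1: (row=5, col=2), (row=6, col=1), (row=6, col=3)
  Distance 2: (row=4, col=2), (row=6, col=0), (row=6, col=4), (row=7, col=3)  <- goal reached here
One shortest path (2 moves): (row=6, col=2) -> (row=5, col=2) -> (row=4, col=2)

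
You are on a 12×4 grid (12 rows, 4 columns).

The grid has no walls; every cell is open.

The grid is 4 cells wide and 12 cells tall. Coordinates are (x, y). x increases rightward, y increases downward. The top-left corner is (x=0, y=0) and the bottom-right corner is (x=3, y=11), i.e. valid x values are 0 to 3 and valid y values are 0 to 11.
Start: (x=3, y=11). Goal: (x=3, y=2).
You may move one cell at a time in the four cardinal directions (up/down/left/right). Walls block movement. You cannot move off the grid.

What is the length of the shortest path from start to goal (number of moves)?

Answer: Shortest path length: 9

Derivation:
BFS from (x=3, y=11) until reaching (x=3, y=2):
  Distance 0: (x=3, y=11)
  Distance 1: (x=3, y=10), (x=2, y=11)
  Distance 2: (x=3, y=9), (x=2, y=10), (x=1, y=11)
  Distance 3: (x=3, y=8), (x=2, y=9), (x=1, y=10), (x=0, y=11)
  Distance 4: (x=3, y=7), (x=2, y=8), (x=1, y=9), (x=0, y=10)
  Distance 5: (x=3, y=6), (x=2, y=7), (x=1, y=8), (x=0, y=9)
  Distance 6: (x=3, y=5), (x=2, y=6), (x=1, y=7), (x=0, y=8)
  Distance 7: (x=3, y=4), (x=2, y=5), (x=1, y=6), (x=0, y=7)
  Distance 8: (x=3, y=3), (x=2, y=4), (x=1, y=5), (x=0, y=6)
  Distance 9: (x=3, y=2), (x=2, y=3), (x=1, y=4), (x=0, y=5)  <- goal reached here
One shortest path (9 moves): (x=3, y=11) -> (x=3, y=10) -> (x=3, y=9) -> (x=3, y=8) -> (x=3, y=7) -> (x=3, y=6) -> (x=3, y=5) -> (x=3, y=4) -> (x=3, y=3) -> (x=3, y=2)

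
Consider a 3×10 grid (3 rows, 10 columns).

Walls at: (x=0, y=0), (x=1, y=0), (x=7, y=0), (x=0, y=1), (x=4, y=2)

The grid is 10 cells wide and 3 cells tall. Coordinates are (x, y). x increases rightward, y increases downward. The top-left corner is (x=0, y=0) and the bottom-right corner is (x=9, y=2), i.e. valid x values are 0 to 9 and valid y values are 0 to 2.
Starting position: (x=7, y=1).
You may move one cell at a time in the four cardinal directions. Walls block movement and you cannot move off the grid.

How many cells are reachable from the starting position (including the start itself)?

Answer: Reachable cells: 25

Derivation:
BFS flood-fill from (x=7, y=1):
  Distance 0: (x=7, y=1)
  Distance 1: (x=6, y=1), (x=8, y=1), (x=7, y=2)
  Distance 2: (x=6, y=0), (x=8, y=0), (x=5, y=1), (x=9, y=1), (x=6, y=2), (x=8, y=2)
  Distance 3: (x=5, y=0), (x=9, y=0), (x=4, y=1), (x=5, y=2), (x=9, y=2)
  Distance 4: (x=4, y=0), (x=3, y=1)
  Distance 5: (x=3, y=0), (x=2, y=1), (x=3, y=2)
  Distance 6: (x=2, y=0), (x=1, y=1), (x=2, y=2)
  Distance 7: (x=1, y=2)
  Distance 8: (x=0, y=2)
Total reachable: 25 (grid has 25 open cells total)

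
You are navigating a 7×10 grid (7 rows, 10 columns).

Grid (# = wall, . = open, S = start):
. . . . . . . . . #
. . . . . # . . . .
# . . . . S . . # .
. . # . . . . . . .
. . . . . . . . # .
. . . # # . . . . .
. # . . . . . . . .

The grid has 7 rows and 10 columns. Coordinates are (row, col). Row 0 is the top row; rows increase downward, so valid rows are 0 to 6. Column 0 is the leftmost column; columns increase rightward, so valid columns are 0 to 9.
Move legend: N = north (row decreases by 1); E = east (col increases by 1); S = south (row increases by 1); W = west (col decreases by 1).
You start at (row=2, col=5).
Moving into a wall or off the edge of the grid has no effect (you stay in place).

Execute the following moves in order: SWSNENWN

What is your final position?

Answer: Final position: (row=1, col=4)

Derivation:
Start: (row=2, col=5)
  S (south): (row=2, col=5) -> (row=3, col=5)
  W (west): (row=3, col=5) -> (row=3, col=4)
  S (south): (row=3, col=4) -> (row=4, col=4)
  N (north): (row=4, col=4) -> (row=3, col=4)
  E (east): (row=3, col=4) -> (row=3, col=5)
  N (north): (row=3, col=5) -> (row=2, col=5)
  W (west): (row=2, col=5) -> (row=2, col=4)
  N (north): (row=2, col=4) -> (row=1, col=4)
Final: (row=1, col=4)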